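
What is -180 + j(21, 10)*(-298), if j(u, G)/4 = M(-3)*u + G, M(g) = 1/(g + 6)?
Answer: -20444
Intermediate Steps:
M(g) = 1/(6 + g)
j(u, G) = 4*G + 4*u/3 (j(u, G) = 4*(u/(6 - 3) + G) = 4*(u/3 + G) = 4*(G + u/3) = 4*G + 4*u/3)
-180 + j(21, 10)*(-298) = -180 + (4*10 + (4/3)*21)*(-298) = -180 + (40 + 28)*(-298) = -180 + 68*(-298) = -180 - 20264 = -20444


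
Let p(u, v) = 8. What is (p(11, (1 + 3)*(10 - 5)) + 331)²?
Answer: 114921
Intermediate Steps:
(p(11, (1 + 3)*(10 - 5)) + 331)² = (8 + 331)² = 339² = 114921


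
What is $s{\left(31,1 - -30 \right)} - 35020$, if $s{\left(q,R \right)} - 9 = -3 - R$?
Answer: $-35045$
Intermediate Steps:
$s{\left(q,R \right)} = 6 - R$ ($s{\left(q,R \right)} = 9 - \left(3 + R\right) = 6 - R$)
$s{\left(31,1 - -30 \right)} - 35020 = \left(6 - \left(1 - -30\right)\right) - 35020 = \left(6 - \left(1 + 30\right)\right) - 35020 = \left(6 - 31\right) - 35020 = -25 - 35020 = -35045$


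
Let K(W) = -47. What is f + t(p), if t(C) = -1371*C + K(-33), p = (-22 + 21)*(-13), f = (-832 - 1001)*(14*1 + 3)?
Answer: -49031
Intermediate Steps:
f = -31161 (f = -1833*(14 + 3) = -1833*17 = -31161)
p = 13 (p = -1*(-13) = 13)
t(C) = -47 - 1371*C (t(C) = -1371*C - 47 = -47 - 1371*C)
f + t(p) = -31161 + (-47 - 1371*13) = -31161 + (-47 - 17823) = -31161 - 17870 = -49031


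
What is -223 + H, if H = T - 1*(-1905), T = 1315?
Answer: 2997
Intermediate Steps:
H = 3220 (H = 1315 - 1*(-1905) = 1315 + 1905 = 3220)
-223 + H = -223 + 3220 = 2997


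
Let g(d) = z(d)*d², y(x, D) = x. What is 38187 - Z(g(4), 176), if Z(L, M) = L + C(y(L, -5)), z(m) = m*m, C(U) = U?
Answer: 37675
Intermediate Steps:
z(m) = m²
g(d) = d⁴ (g(d) = d²*d² = d⁴)
Z(L, M) = 2*L (Z(L, M) = L + L = 2*L)
38187 - Z(g(4), 176) = 38187 - 2*4⁴ = 38187 - 2*256 = 38187 - 1*512 = 38187 - 512 = 37675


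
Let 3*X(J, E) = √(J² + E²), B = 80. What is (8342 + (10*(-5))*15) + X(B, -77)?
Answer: 7592 + √12329/3 ≈ 7629.0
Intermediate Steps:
X(J, E) = √(E² + J²)/3 (X(J, E) = √(J² + E²)/3 = √(E² + J²)/3)
(8342 + (10*(-5))*15) + X(B, -77) = (8342 + (10*(-5))*15) + √((-77)² + 80²)/3 = (8342 - 50*15) + √(5929 + 6400)/3 = (8342 - 750) + √12329/3 = 7592 + √12329/3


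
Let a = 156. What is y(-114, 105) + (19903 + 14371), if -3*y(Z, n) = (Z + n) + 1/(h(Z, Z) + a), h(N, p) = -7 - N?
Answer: 27044552/789 ≈ 34277.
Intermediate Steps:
y(Z, n) = -Z/3 - n/3 - 1/(3*(149 - Z)) (y(Z, n) = -((Z + n) + 1/((-7 - Z) + 156))/3 = -((Z + n) + 1/(149 - Z))/3 = -(Z + n + 1/(149 - Z))/3 = -Z/3 - n/3 - 1/(3*(149 - Z)))
y(-114, 105) + (19903 + 14371) = (1 - 1*(-114)**2 + 149*(-114) + 149*105 - 1*(-114)*105)/(3*(-149 - 114)) + (19903 + 14371) = (1/3)*(1 - 1*12996 - 16986 + 15645 + 11970)/(-263) + 34274 = (1/3)*(-1/263)*(1 - 12996 - 16986 + 15645 + 11970) + 34274 = (1/3)*(-1/263)*(-2366) + 34274 = 2366/789 + 34274 = 27044552/789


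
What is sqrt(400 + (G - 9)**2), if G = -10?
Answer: sqrt(761) ≈ 27.586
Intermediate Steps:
sqrt(400 + (G - 9)**2) = sqrt(400 + (-10 - 9)**2) = sqrt(400 + (-19)**2) = sqrt(400 + 361) = sqrt(761)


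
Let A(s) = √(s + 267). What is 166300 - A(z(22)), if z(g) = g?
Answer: 166283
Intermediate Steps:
A(s) = √(267 + s)
166300 - A(z(22)) = 166300 - √(267 + 22) = 166300 - √289 = 166300 - 1*17 = 166300 - 17 = 166283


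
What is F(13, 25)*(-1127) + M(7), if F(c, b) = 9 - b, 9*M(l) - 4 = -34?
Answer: 54086/3 ≈ 18029.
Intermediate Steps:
M(l) = -10/3 (M(l) = 4/9 + (1/9)*(-34) = 4/9 - 34/9 = -10/3)
F(13, 25)*(-1127) + M(7) = (9 - 1*25)*(-1127) - 10/3 = (9 - 25)*(-1127) - 10/3 = -16*(-1127) - 10/3 = 18032 - 10/3 = 54086/3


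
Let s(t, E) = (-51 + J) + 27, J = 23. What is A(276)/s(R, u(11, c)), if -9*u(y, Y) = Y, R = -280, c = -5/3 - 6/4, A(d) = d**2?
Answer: -76176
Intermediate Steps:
c = -19/6 (c = -5*1/3 - 6*1/4 = -5/3 - 3/2 = -19/6 ≈ -3.1667)
u(y, Y) = -Y/9
s(t, E) = -1 (s(t, E) = (-51 + 23) + 27 = -28 + 27 = -1)
A(276)/s(R, u(11, c)) = 276**2/(-1) = 76176*(-1) = -76176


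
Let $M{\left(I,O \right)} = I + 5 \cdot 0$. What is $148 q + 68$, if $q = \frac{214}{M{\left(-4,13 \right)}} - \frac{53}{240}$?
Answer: $- \frac{472961}{60} \approx -7882.7$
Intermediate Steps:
$M{\left(I,O \right)} = I$ ($M{\left(I,O \right)} = I + 0 = I$)
$q = - \frac{12893}{240}$ ($q = \frac{214}{-4} - \frac{53}{240} = 214 \left(- \frac{1}{4}\right) - \frac{53}{240} = - \frac{107}{2} - \frac{53}{240} = - \frac{12893}{240} \approx -53.721$)
$148 q + 68 = 148 \left(- \frac{12893}{240}\right) + 68 = - \frac{477041}{60} + 68 = - \frac{472961}{60}$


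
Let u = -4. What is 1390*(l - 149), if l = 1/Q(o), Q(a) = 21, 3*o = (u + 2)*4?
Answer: -4347920/21 ≈ -2.0704e+5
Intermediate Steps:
o = -8/3 (o = ((-4 + 2)*4)/3 = (-2*4)/3 = (⅓)*(-8) = -8/3 ≈ -2.6667)
l = 1/21 ≈ 0.047619
1390*(l - 149) = 1390*(1/21 - 149) = 1390*(-3128/21) = -4347920/21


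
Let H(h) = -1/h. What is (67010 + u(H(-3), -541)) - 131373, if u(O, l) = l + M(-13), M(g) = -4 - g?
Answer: -64895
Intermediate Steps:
u(O, l) = 9 + l (u(O, l) = l + (-4 - 1*(-13)) = l + (-4 + 13) = l + 9 = 9 + l)
(67010 + u(H(-3), -541)) - 131373 = (67010 + (9 - 541)) - 131373 = (67010 - 532) - 131373 = 66478 - 131373 = -64895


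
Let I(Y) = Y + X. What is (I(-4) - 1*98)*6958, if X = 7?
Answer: -661010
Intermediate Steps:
I(Y) = 7 + Y (I(Y) = Y + 7 = 7 + Y)
(I(-4) - 1*98)*6958 = ((7 - 4) - 1*98)*6958 = (3 - 98)*6958 = -95*6958 = -661010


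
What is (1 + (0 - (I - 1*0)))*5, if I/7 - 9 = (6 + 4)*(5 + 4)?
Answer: -3460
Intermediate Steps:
I = 693 (I = 63 + 7*((6 + 4)*(5 + 4)) = 63 + 7*(10*9) = 63 + 7*90 = 63 + 630 = 693)
(1 + (0 - (I - 1*0)))*5 = (1 + (0 - (693 - 1*0)))*5 = (1 + (0 - (693 + 0)))*5 = (1 + (0 - 1*693))*5 = (1 + (0 - 693))*5 = (1 - 693)*5 = -692*5 = -3460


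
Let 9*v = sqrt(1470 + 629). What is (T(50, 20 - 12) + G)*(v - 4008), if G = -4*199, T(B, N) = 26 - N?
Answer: 3118224 - 778*sqrt(2099)/9 ≈ 3.1143e+6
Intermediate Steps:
v = sqrt(2099)/9 (v = sqrt(1470 + 629)/9 = sqrt(2099)/9 ≈ 5.0905)
G = -796
(T(50, 20 - 12) + G)*(v - 4008) = ((26 - (20 - 12)) - 796)*(sqrt(2099)/9 - 4008) = ((26 - 1*8) - 796)*(-4008 + sqrt(2099)/9) = ((26 - 8) - 796)*(-4008 + sqrt(2099)/9) = (18 - 796)*(-4008 + sqrt(2099)/9) = -778*(-4008 + sqrt(2099)/9) = 3118224 - 778*sqrt(2099)/9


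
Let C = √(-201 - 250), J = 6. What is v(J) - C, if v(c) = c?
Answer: 6 - I*√451 ≈ 6.0 - 21.237*I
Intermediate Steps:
C = I*√451 (C = √(-451) = I*√451 ≈ 21.237*I)
v(J) - C = 6 - I*√451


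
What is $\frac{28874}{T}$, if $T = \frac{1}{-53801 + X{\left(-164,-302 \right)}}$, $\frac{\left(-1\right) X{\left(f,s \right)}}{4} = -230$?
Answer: $-1526885994$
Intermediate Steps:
$X{\left(f,s \right)} = 920$ ($X{\left(f,s \right)} = \left(-4\right) \left(-230\right) = 920$)
$T = - \frac{1}{52881}$ ($T = \frac{1}{-53801 + 920} = \frac{1}{-52881} = - \frac{1}{52881} \approx -1.891 \cdot 10^{-5}$)
$\frac{28874}{T} = \frac{28874}{- \frac{1}{52881}} = 28874 \left(-52881\right) = -1526885994$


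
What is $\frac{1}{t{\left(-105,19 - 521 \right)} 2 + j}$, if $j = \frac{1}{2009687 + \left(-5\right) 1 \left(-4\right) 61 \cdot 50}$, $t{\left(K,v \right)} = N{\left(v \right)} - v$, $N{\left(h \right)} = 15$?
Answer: $\frac{2070687}{2141090359} \approx 0.00096712$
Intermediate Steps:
$t{\left(K,v \right)} = 15 - v$
$j = \frac{1}{2070687}$ ($j = \frac{1}{2009687 + \left(-5\right) \left(-4\right) 61 \cdot 50} = \frac{1}{2009687 + 20 \cdot 61 \cdot 50} = \frac{1}{2009687 + 1220 \cdot 50} = \frac{1}{2009687 + 61000} = \frac{1}{2070687} \approx 4.8293 \cdot 10^{-7}$)
$\frac{1}{t{\left(-105,19 - 521 \right)} 2 + j} = \frac{1}{\left(15 - \left(19 - 521\right)\right) 2 + \frac{1}{2070687}} = \frac{1}{\left(15 - -502\right) 2 + \frac{1}{2070687}} = \frac{1}{\left(15 + 502\right) 2 + \frac{1}{2070687}} = \frac{1}{517 \cdot 2 + \frac{1}{2070687}} = \frac{1}{1034 + \frac{1}{2070687}} = \frac{1}{\frac{2141090359}{2070687}} = \frac{2070687}{2141090359}$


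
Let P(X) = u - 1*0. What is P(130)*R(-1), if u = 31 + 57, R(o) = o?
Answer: -88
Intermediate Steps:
u = 88
P(X) = 88 (P(X) = 88 - 1*0 = 88 + 0 = 88)
P(130)*R(-1) = 88*(-1) = -88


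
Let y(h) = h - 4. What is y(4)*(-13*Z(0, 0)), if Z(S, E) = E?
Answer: 0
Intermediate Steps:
y(h) = -4 + h
y(4)*(-13*Z(0, 0)) = (-4 + 4)*(-13*0) = 0*0 = 0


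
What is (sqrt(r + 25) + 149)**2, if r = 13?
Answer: (149 + sqrt(38))**2 ≈ 24076.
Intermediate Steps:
(sqrt(r + 25) + 149)**2 = (sqrt(13 + 25) + 149)**2 = (sqrt(38) + 149)**2 = (149 + sqrt(38))**2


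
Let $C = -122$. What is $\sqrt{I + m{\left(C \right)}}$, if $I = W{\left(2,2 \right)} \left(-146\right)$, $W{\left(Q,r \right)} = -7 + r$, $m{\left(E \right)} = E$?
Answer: $4 \sqrt{38} \approx 24.658$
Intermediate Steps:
$I = 730$ ($I = \left(-7 + 2\right) \left(-146\right) = \left(-5\right) \left(-146\right) = 730$)
$\sqrt{I + m{\left(C \right)}} = \sqrt{730 - 122} = \sqrt{608} = 4 \sqrt{38}$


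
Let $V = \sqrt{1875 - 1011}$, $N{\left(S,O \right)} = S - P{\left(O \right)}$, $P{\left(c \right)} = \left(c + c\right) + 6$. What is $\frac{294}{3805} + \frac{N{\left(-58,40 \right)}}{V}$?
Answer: $\frac{294}{3805} - 2 \sqrt{6} \approx -4.8217$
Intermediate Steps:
$P{\left(c \right)} = 6 + 2 c$ ($P{\left(c \right)} = 2 c + 6 = 6 + 2 c$)
$N{\left(S,O \right)} = -6 + S - 2 O$ ($N{\left(S,O \right)} = S - \left(6 + 2 O\right) = -6 + S - 2 O$)
$V = 12 \sqrt{6}$ ($V = \sqrt{864} = 12 \sqrt{6} \approx 29.394$)
$\frac{294}{3805} + \frac{N{\left(-58,40 \right)}}{V} = \frac{294}{3805} + \frac{-6 - 58 - 80}{12 \sqrt{6}} = 294 \cdot \frac{1}{3805} + \left(-6 - 58 - 80\right) \frac{\sqrt{6}}{72} = \frac{294}{3805} - 144 \frac{\sqrt{6}}{72} = \frac{294}{3805} - 2 \sqrt{6}$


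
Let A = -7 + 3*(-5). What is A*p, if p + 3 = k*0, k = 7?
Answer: 66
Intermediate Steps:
p = -3 (p = -3 + 7*0 = -3 + 0 = -3)
A = -22 (A = -7 - 15 = -22)
A*p = -22*(-3) = 66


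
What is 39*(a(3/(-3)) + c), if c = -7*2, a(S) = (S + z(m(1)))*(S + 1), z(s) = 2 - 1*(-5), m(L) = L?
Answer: -546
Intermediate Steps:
z(s) = 7 (z(s) = 2 + 5 = 7)
a(S) = (1 + S)*(7 + S) (a(S) = (S + 7)*(S + 1) = (7 + S)*(1 + S) = (1 + S)*(7 + S))
c = -14
39*(a(3/(-3)) + c) = 39*((7 + (3/(-3))² + 8*(3/(-3))) - 14) = 39*((7 + (3*(-⅓))² + 8*(3*(-⅓))) - 14) = 39*((7 + (-1)² + 8*(-1)) - 14) = 39*((7 + 1 - 8) - 14) = 39*(0 - 14) = 39*(-14) = -546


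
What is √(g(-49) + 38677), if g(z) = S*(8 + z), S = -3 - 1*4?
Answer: 2*√9741 ≈ 197.39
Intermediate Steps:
S = -7 (S = -3 - 4 = -7)
g(z) = -56 - 7*z (g(z) = -7*(8 + z) = -56 - 7*z)
√(g(-49) + 38677) = √((-56 - 7*(-49)) + 38677) = √((-56 + 343) + 38677) = √(287 + 38677) = √38964 = 2*√9741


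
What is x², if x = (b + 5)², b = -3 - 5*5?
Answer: 279841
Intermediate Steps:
b = -28 (b = -3 - 25 = -28)
x = 529 (x = (-28 + 5)² = (-23)² = 529)
x² = 529² = 279841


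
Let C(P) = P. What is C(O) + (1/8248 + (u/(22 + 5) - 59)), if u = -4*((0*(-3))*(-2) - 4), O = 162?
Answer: 23069683/222696 ≈ 103.59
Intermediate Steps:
u = 16 (u = -4*(0*(-2) - 4) = -4*(0 - 4) = -4*(-4) = 16)
C(O) + (1/8248 + (u/(22 + 5) - 59)) = 162 + (1/8248 + (16/(22 + 5) - 59)) = 162 + (1/8248 + (16/27 - 59)) = 162 + (1/8248 - 1577/27) = 162 - 13007069/222696 = 23069683/222696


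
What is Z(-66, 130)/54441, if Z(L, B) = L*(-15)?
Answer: 110/6049 ≈ 0.018185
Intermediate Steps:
Z(L, B) = -15*L
Z(-66, 130)/54441 = -15*(-66)/54441 = 990*(1/54441) = 110/6049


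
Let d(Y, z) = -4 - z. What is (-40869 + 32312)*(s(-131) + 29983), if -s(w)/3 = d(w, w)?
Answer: -253304314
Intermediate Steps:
s(w) = 12 + 3*w (s(w) = -3*(-4 - w) = 12 + 3*w)
(-40869 + 32312)*(s(-131) + 29983) = (-40869 + 32312)*((12 + 3*(-131)) + 29983) = -8557*((12 - 393) + 29983) = -8557*(-381 + 29983) = -8557*29602 = -253304314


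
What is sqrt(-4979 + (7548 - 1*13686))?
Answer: I*sqrt(11117) ≈ 105.44*I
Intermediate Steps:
sqrt(-4979 + (7548 - 1*13686)) = sqrt(-4979 + (7548 - 13686)) = sqrt(-4979 - 6138) = sqrt(-11117) = I*sqrt(11117)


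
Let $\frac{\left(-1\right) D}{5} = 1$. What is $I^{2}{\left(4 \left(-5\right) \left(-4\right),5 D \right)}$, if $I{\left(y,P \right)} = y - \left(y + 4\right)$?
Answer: $16$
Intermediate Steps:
$D = -5$ ($D = \left(-5\right) 1 = -5$)
$I{\left(y,P \right)} = -4$ ($I{\left(y,P \right)} = y - \left(4 + y\right) = -4$)
$I^{2}{\left(4 \left(-5\right) \left(-4\right),5 D \right)} = \left(-4\right)^{2} = 16$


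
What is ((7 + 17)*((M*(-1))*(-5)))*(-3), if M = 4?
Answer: -1440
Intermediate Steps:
((7 + 17)*((M*(-1))*(-5)))*(-3) = ((7 + 17)*((4*(-1))*(-5)))*(-3) = (24*(-4*(-5)))*(-3) = (24*20)*(-3) = 480*(-3) = -1440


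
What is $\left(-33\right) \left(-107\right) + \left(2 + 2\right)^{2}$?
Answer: $3547$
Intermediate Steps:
$\left(-33\right) \left(-107\right) + \left(2 + 2\right)^{2} = 3531 + 4^{2} = 3531 + 16 = 3547$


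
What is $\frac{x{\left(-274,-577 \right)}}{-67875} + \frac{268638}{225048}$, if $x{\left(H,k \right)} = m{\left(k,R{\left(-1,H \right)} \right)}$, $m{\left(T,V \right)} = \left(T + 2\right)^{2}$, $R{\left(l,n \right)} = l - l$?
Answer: $- \frac{74896921}{20366844} \approx -3.6774$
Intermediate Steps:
$R{\left(l,n \right)} = 0$
$m{\left(T,V \right)} = \left(2 + T\right)^{2}$
$x{\left(H,k \right)} = \left(2 + k\right)^{2}$
$\frac{x{\left(-274,-577 \right)}}{-67875} + \frac{268638}{225048} = \frac{\left(2 - 577\right)^{2}}{-67875} + \frac{268638}{225048} = \left(-575\right)^{2} \left(- \frac{1}{67875}\right) + 268638 \cdot \frac{1}{225048} = 330625 \left(- \frac{1}{67875}\right) + \frac{44773}{37508} = - \frac{2645}{543} + \frac{44773}{37508} = - \frac{74896921}{20366844}$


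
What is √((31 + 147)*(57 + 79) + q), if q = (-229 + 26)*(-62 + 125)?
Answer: √11419 ≈ 106.86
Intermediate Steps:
q = -12789 (q = -203*63 = -12789)
√((31 + 147)*(57 + 79) + q) = √((31 + 147)*(57 + 79) - 12789) = √(178*136 - 12789) = √(24208 - 12789) = √11419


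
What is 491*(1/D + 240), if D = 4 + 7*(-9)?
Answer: 6952069/59 ≈ 1.1783e+5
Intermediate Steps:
D = -59 (D = 4 - 63 = -59)
491*(1/D + 240) = 491*(1/(-59) + 240) = 491*(-1/59 + 240) = 491*(14159/59) = 6952069/59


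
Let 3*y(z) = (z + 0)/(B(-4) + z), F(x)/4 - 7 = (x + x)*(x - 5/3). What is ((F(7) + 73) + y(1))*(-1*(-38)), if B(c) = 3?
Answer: 30381/2 ≈ 15191.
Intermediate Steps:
F(x) = 28 + 8*x*(-5/3 + x) (F(x) = 28 + 4*((x + x)*(x - 5/3)) = 28 + 4*((2*x)*(x - 5*⅓)) = 28 + 4*((2*x)*(x - 5/3)) = 28 + 4*((2*x)*(-5/3 + x)) = 28 + 4*(2*x*(-5/3 + x)) = 28 + 8*x*(-5/3 + x))
y(z) = z/(3*(3 + z)) (y(z) = ((z + 0)/(3 + z))/3 = (z/(3 + z))/3 = z/(3*(3 + z)))
((F(7) + 73) + y(1))*(-1*(-38)) = (((28 + 8*7² - 40/3*7) + 73) + (⅓)*1/(3 + 1))*(-1*(-38)) = (((28 + 8*49 - 280/3) + 73) + (⅓)*1/4)*38 = (((28 + 392 - 280/3) + 73) + (⅓)*1*(¼))*38 = ((980/3 + 73) + 1/12)*38 = (1199/3 + 1/12)*38 = (1599/4)*38 = 30381/2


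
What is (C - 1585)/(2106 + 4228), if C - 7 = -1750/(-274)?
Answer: -215311/867758 ≈ -0.24812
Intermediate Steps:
C = 1834/137 (C = 7 - 1750/(-274) = 7 - 1750*(-1/274) = 7 + 875/137 = 1834/137 ≈ 13.387)
(C - 1585)/(2106 + 4228) = (1834/137 - 1585)/(2106 + 4228) = -215311/137/6334 = -215311/137*1/6334 = -215311/867758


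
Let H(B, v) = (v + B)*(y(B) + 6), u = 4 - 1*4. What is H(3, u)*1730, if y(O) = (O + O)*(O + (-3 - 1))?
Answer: 0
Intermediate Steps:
u = 0 (u = 4 - 4 = 0)
y(O) = 2*O*(-4 + O) (y(O) = (2*O)*(O - 4) = (2*O)*(-4 + O) = 2*O*(-4 + O))
H(B, v) = (6 + 2*B*(-4 + B))*(B + v) (H(B, v) = (v + B)*(2*B*(-4 + B) + 6) = (B + v)*(6 + 2*B*(-4 + B)) = (6 + 2*B*(-4 + B))*(B + v))
H(3, u)*1730 = (6*3 + 6*0 + 2*3²*(-4 + 3) + 2*3*0*(-4 + 3))*1730 = (18 + 0 + 2*9*(-1) + 2*3*0*(-1))*1730 = (18 + 0 - 18 + 0)*1730 = 0*1730 = 0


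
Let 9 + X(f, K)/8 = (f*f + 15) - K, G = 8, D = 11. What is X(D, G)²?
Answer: 906304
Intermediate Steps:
X(f, K) = 48 - 8*K + 8*f² (X(f, K) = -72 + 8*((f*f + 15) - K) = -72 + 8*((f² + 15) - K) = -72 + 8*((15 + f²) - K) = -72 + 8*(15 + f² - K) = -72 + (120 - 8*K + 8*f²) = 48 - 8*K + 8*f²)
X(D, G)² = (48 - 8*8 + 8*11²)² = (48 - 64 + 8*121)² = (48 - 64 + 968)² = 952² = 906304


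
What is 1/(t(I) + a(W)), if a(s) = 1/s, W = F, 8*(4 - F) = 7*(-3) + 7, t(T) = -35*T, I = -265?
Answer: 23/213329 ≈ 0.00010781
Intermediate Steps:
F = 23/4 (F = 4 - (7*(-3) + 7)/8 = 4 - (-21 + 7)/8 = 4 - 1/8*(-14) = 4 + 7/4 = 23/4 ≈ 5.7500)
W = 23/4 ≈ 5.7500
1/(t(I) + a(W)) = 1/(-35*(-265) + 1/(23/4)) = 1/(9275 + 4/23) = 1/(213329/23) = 23/213329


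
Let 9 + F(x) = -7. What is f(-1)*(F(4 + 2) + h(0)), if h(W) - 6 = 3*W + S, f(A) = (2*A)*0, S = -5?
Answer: 0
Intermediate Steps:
F(x) = -16 (F(x) = -9 - 7 = -16)
f(A) = 0
h(W) = 1 + 3*W (h(W) = 6 + (3*W - 5) = 6 + (-5 + 3*W) = 1 + 3*W)
f(-1)*(F(4 + 2) + h(0)) = 0*(-16 + (1 + 3*0)) = 0*(-16 + (1 + 0)) = 0*(-16 + 1) = 0*(-15) = 0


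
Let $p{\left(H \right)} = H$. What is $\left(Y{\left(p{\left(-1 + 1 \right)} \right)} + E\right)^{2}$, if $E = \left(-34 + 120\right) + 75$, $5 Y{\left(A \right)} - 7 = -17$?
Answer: $25281$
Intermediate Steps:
$Y{\left(A \right)} = -2$ ($Y{\left(A \right)} = \frac{7}{5} + \frac{1}{5} \left(-17\right) = \frac{7}{5} - \frac{17}{5} = -2$)
$E = 161$ ($E = 86 + 75 = 161$)
$\left(Y{\left(p{\left(-1 + 1 \right)} \right)} + E\right)^{2} = \left(-2 + 161\right)^{2} = 159^{2} = 25281$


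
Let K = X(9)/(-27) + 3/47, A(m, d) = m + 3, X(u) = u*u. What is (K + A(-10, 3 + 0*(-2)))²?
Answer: 218089/2209 ≈ 98.728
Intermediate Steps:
X(u) = u²
A(m, d) = 3 + m
K = -138/47 (K = 9²/(-27) + 3/47 = 81*(-1/27) + 3*(1/47) = -3 + 3/47 = -138/47 ≈ -2.9362)
(K + A(-10, 3 + 0*(-2)))² = (-138/47 + (3 - 10))² = (-138/47 - 7)² = (-467/47)² = 218089/2209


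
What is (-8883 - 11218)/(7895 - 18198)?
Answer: 20101/10303 ≈ 1.9510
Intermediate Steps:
(-8883 - 11218)/(7895 - 18198) = -20101/(-10303) = -20101*(-1/10303) = 20101/10303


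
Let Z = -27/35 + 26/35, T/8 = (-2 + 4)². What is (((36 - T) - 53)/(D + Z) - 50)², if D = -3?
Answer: 12852225/11236 ≈ 1143.8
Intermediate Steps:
T = 32 (T = 8*(-2 + 4)² = 8*2² = 8*4 = 32)
Z = -1/35 (Z = -27*1/35 + 26*(1/35) = -27/35 + 26/35 = -1/35 ≈ -0.028571)
(((36 - T) - 53)/(D + Z) - 50)² = (((36 - 1*32) - 53)/(-3 - 1/35) - 50)² = (((36 - 32) - 53)/(-106/35) - 50)² = ((4 - 53)*(-35/106) - 50)² = (-49*(-35/106) - 50)² = (1715/106 - 50)² = (-3585/106)² = 12852225/11236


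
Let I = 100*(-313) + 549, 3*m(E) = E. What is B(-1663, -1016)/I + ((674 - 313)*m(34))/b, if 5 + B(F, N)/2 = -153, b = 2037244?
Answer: 1154372543/93970935366 ≈ 0.012284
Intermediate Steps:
B(F, N) = -316 (B(F, N) = -10 + 2*(-153) = -10 - 306 = -316)
m(E) = E/3
I = -30751 (I = -31300 + 549 = -30751)
B(-1663, -1016)/I + ((674 - 313)*m(34))/b = -316/(-30751) + ((674 - 313)*((⅓)*34))/2037244 = -316*(-1/30751) + (361*(34/3))*(1/2037244) = 316/30751 + (12274/3)*(1/2037244) = 316/30751 + 6137/3055866 = 1154372543/93970935366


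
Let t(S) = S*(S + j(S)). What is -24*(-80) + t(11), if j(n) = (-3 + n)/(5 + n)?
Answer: 4093/2 ≈ 2046.5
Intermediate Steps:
j(n) = (-3 + n)/(5 + n)
t(S) = S*(S + (-3 + S)/(5 + S))
-24*(-80) + t(11) = -24*(-80) + 11*(-3 + 11 + 11*(5 + 11))/(5 + 11) = 1920 + 11*(-3 + 11 + 11*16)/16 = 1920 + 11*(1/16)*(-3 + 11 + 176) = 1920 + 11*(1/16)*184 = 1920 + 253/2 = 4093/2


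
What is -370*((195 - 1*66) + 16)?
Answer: -53650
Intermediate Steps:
-370*((195 - 1*66) + 16) = -370*((195 - 66) + 16) = -370*(129 + 16) = -370*145 = -53650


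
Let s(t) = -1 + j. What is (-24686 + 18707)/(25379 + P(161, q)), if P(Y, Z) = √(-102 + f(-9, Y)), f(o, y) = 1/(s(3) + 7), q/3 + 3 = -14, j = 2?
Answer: -1213928328/5152749943 + 11958*I*√1630/5152749943 ≈ -0.23559 + 9.3694e-5*I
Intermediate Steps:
s(t) = 1 (s(t) = -1 + 2 = 1)
q = -51 (q = -9 + 3*(-14) = -9 - 42 = -51)
f(o, y) = ⅛ (f(o, y) = 1/(1 + 7) = 1/8 = ⅛)
P(Y, Z) = I*√1630/4 (P(Y, Z) = √(-102 + ⅛) = √(-815/8) = I*√1630/4)
(-24686 + 18707)/(25379 + P(161, q)) = (-24686 + 18707)/(25379 + I*√1630/4) = -5979/(25379 + I*√1630/4)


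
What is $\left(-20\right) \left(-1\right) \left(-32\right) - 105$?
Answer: $-745$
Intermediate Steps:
$\left(-20\right) \left(-1\right) \left(-32\right) - 105 = 20 \left(-32\right) - 105 = -640 - 105 = -745$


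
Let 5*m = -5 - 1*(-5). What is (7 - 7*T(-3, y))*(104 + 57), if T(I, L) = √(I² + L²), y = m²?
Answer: -2254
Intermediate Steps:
m = 0 (m = (-5 - 1*(-5))/5 = (-5 + 5)/5 = (⅕)*0 = 0)
y = 0 (y = 0² = 0)
(7 - 7*T(-3, y))*(104 + 57) = (7 - 7*√((-3)² + 0²))*(104 + 57) = (7 - 7*√(9 + 0))*161 = (7 - 7*√9)*161 = (7 - 7*3)*161 = (7 - 21)*161 = -14*161 = -2254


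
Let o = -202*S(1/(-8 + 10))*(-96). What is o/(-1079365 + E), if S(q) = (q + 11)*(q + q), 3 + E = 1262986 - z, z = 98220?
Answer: 37168/14233 ≈ 2.6114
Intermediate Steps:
E = 1164763 (E = -3 + (1262986 - 1*98220) = -3 + (1262986 - 98220) = -3 + 1164766 = 1164763)
S(q) = 2*q*(11 + q) (S(q) = (11 + q)*(2*q) = 2*q*(11 + q))
o = 223008 (o = -404*(11 + 1/(-8 + 10))/(-8 + 10)*(-96) = -404*(11 + 1/2)/2*(-96) = -404*23/(2*2)*(-96) = -202*23/2*(-96) = -2323*(-96) = 223008)
o/(-1079365 + E) = 223008/(-1079365 + 1164763) = 223008/85398 = 223008*(1/85398) = 37168/14233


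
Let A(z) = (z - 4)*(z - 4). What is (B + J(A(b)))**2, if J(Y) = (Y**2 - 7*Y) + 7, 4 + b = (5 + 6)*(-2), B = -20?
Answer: 645912793969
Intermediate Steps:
b = -26 (b = -4 + (5 + 6)*(-2) = -4 + 11*(-2) = -4 - 22 = -26)
A(z) = (-4 + z)**2 (A(z) = (-4 + z)*(-4 + z) = (-4 + z)**2)
J(Y) = 7 + Y**2 - 7*Y
(B + J(A(b)))**2 = (-20 + (7 + ((-4 - 26)**2)**2 - 7*(-4 - 26)**2))**2 = (-20 + (7 + ((-30)**2)**2 - 7*(-30)**2))**2 = (-20 + (7 + 900**2 - 7*900))**2 = (-20 + (7 + 810000 - 6300))**2 = (-20 + 803707)**2 = 803687**2 = 645912793969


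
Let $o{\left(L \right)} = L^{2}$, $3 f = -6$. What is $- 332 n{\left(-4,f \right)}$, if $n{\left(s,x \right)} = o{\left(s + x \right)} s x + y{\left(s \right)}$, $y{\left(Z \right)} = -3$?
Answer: $-94620$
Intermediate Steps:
$f = -2$ ($f = \frac{1}{3} \left(-6\right) = -2$)
$n{\left(s,x \right)} = -3 + s x \left(s + x\right)^{2}$ ($n{\left(s,x \right)} = \left(s + x\right)^{2} s x - 3 = s \left(s + x\right)^{2} x - 3 = s x \left(s + x\right)^{2} - 3 = -3 + s x \left(s + x\right)^{2}$)
$- 332 n{\left(-4,f \right)} = - 332 \left(-3 - - 8 \left(-4 - 2\right)^{2}\right) = - 332 \left(-3 - - 8 \left(-6\right)^{2}\right) = - 332 \left(-3 - \left(-8\right) 36\right) = - 332 \left(-3 + 288\right) = \left(-332\right) 285 = -94620$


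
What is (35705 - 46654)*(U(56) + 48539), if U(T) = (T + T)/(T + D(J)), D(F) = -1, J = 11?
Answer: -29231169393/55 ≈ -5.3148e+8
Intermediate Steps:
U(T) = 2*T/(-1 + T) (U(T) = (T + T)/(T - 1) = (2*T)/(-1 + T) = 2*T/(-1 + T))
(35705 - 46654)*(U(56) + 48539) = (35705 - 46654)*(2*56/(-1 + 56) + 48539) = -10949*(2*56/55 + 48539) = -10949*(2*56*(1/55) + 48539) = -10949*(112/55 + 48539) = -10949*2669757/55 = -29231169393/55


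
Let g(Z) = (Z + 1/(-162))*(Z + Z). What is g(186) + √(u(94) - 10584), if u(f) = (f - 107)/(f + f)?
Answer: 1868122/27 + I*√93520835/94 ≈ 69190.0 + 102.88*I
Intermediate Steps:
u(f) = (-107 + f)/(2*f) (u(f) = (-107 + f)/((2*f)) = (-107 + f)*(1/(2*f)) = (-107 + f)/(2*f))
g(Z) = 2*Z*(-1/162 + Z) (g(Z) = (Z - 1/162)*(2*Z) = (-1/162 + Z)*(2*Z) = 2*Z*(-1/162 + Z))
g(186) + √(u(94) - 10584) = (1/81)*186*(-1 + 162*186) + √((½)*(-107 + 94)/94 - 10584) = (1/81)*186*(-1 + 30132) + √((½)*(1/94)*(-13) - 10584) = (1/81)*186*30131 + √(-13/188 - 10584) = 1868122/27 + √(-1989805/188) = 1868122/27 + I*√93520835/94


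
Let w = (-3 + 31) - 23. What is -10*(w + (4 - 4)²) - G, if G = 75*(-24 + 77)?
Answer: -4025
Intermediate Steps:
w = 5 (w = 28 - 23 = 5)
G = 3975 (G = 75*53 = 3975)
-10*(w + (4 - 4)²) - G = -10*(5 + (4 - 4)²) - 1*3975 = -10*(5 + 0²) - 3975 = -10*(5 + 0) - 3975 = -10*5 - 3975 = -50 - 3975 = -4025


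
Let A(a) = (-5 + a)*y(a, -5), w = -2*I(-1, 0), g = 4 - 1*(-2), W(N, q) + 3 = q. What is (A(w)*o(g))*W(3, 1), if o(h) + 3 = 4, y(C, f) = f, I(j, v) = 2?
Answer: -90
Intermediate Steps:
W(N, q) = -3 + q
g = 6 (g = 4 + 2 = 6)
w = -4 (w = -2*2 = -4)
o(h) = 1 (o(h) = -3 + 4 = 1)
A(a) = 25 - 5*a (A(a) = (-5 + a)*(-5) = 25 - 5*a)
(A(w)*o(g))*W(3, 1) = ((25 - 5*(-4))*1)*(-3 + 1) = ((25 + 20)*1)*(-2) = (45*1)*(-2) = 45*(-2) = -90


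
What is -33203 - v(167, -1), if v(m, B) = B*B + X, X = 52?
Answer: -33256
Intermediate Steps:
v(m, B) = 52 + B² (v(m, B) = B*B + 52 = B² + 52 = 52 + B²)
-33203 - v(167, -1) = -33203 - (52 + (-1)²) = -33203 - (52 + 1) = -33203 - 1*53 = -33203 - 53 = -33256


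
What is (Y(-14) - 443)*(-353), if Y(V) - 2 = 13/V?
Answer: 2184011/14 ≈ 1.5600e+5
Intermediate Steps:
Y(V) = 2 + 13/V
(Y(-14) - 443)*(-353) = ((2 + 13/(-14)) - 443)*(-353) = ((2 + 13*(-1/14)) - 443)*(-353) = ((2 - 13/14) - 443)*(-353) = (15/14 - 443)*(-353) = -6187/14*(-353) = 2184011/14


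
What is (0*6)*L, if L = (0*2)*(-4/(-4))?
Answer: 0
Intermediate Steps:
L = 0 (L = 0*(-4*(-1/4)) = 0*1 = 0)
(0*6)*L = (0*6)*0 = 0*0 = 0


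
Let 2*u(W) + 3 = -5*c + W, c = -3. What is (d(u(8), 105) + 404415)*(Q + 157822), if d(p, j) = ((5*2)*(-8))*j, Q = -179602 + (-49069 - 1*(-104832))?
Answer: 13457777745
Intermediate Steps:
u(W) = 6 + W/2 (u(W) = -3/2 + (-5*(-3) + W)/2 = -3/2 + (15 + W)/2 = -3/2 + (15/2 + W/2) = 6 + W/2)
Q = -123839 (Q = -179602 + (-49069 + 104832) = -179602 + 55763 = -123839)
d(p, j) = -80*j (d(p, j) = (10*(-8))*j = -80*j)
(d(u(8), 105) + 404415)*(Q + 157822) = (-80*105 + 404415)*(-123839 + 157822) = (-8400 + 404415)*33983 = 396015*33983 = 13457777745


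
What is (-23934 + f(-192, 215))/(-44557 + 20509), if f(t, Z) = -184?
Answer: 12059/12024 ≈ 1.0029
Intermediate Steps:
(-23934 + f(-192, 215))/(-44557 + 20509) = (-23934 - 184)/(-44557 + 20509) = -24118/(-24048) = -24118*(-1/24048) = 12059/12024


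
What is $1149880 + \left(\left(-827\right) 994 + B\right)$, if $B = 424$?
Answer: $328266$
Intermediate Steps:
$1149880 + \left(\left(-827\right) 994 + B\right) = 1149880 + \left(\left(-827\right) 994 + 424\right) = 1149880 + \left(-822038 + 424\right) = 1149880 - 821614 = 328266$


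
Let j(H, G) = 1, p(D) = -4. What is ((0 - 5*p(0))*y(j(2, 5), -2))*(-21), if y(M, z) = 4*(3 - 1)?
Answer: -3360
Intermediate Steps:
y(M, z) = 8 (y(M, z) = 4*2 = 8)
((0 - 5*p(0))*y(j(2, 5), -2))*(-21) = ((0 - 5*(-4))*8)*(-21) = ((0 + 20)*8)*(-21) = (20*8)*(-21) = 160*(-21) = -3360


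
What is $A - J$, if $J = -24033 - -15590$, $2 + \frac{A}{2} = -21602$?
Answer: $-34765$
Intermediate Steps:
$A = -43208$ ($A = -4 + 2 \left(-21602\right) = -4 - 43204 = -43208$)
$J = -8443$ ($J = -24033 + 15590 = -8443$)
$A - J = -43208 - -8443 = -43208 + 8443 = -34765$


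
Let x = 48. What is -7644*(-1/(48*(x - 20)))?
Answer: 91/16 ≈ 5.6875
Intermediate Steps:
-7644*(-1/(48*(x - 20))) = -7644*(-1/(48*(48 - 20))) = -7644/((-48*28)) = -7644/(-1344) = -7644*(-1/1344) = 91/16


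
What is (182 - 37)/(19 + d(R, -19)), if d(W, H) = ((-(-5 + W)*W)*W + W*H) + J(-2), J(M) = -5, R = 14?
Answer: -145/2016 ≈ -0.071925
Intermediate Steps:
d(W, H) = -5 + H*W - W²*(-5 + W) (d(W, H) = ((-(-5 + W)*W)*W + W*H) - 5 = ((-W*(-5 + W))*W + H*W) - 5 = (-W²*(-5 + W) + H*W) - 5 = (H*W - W²*(-5 + W)) - 5 = -5 + H*W - W²*(-5 + W))
(182 - 37)/(19 + d(R, -19)) = (182 - 37)/(19 + (-5 - 1*14³ + 5*14² - 19*14)) = 145/(19 + (-5 - 1*2744 + 5*196 - 266)) = 145/(19 + (-5 - 2744 + 980 - 266)) = 145/(19 - 2035) = 145/(-2016) = 145*(-1/2016) = -145/2016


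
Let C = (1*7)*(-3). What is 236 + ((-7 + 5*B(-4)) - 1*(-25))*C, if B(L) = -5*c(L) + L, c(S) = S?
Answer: -1822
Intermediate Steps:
B(L) = -4*L (B(L) = -5*L + L = -4*L)
C = -21 (C = 7*(-3) = -21)
236 + ((-7 + 5*B(-4)) - 1*(-25))*C = 236 + ((-7 + 5*(-4*(-4))) - 1*(-25))*(-21) = 236 + ((-7 + 5*16) + 25)*(-21) = 236 + ((-7 + 80) + 25)*(-21) = 236 + (73 + 25)*(-21) = 236 + 98*(-21) = 236 - 2058 = -1822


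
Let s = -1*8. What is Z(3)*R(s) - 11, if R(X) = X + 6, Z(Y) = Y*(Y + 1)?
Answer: -35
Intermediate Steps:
Z(Y) = Y*(1 + Y)
s = -8
R(X) = 6 + X
Z(3)*R(s) - 11 = (3*(1 + 3))*(6 - 8) - 11 = (3*4)*(-2) - 11 = 12*(-2) - 11 = -24 - 11 = -35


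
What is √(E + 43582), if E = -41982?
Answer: 40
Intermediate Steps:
√(E + 43582) = √(-41982 + 43582) = √1600 = 40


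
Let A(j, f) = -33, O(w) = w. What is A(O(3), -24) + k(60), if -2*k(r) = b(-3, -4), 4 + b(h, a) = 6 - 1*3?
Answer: -65/2 ≈ -32.500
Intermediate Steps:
b(h, a) = -1 (b(h, a) = -4 + (6 - 1*3) = -4 + (6 - 3) = -4 + 3 = -1)
k(r) = 1/2 (k(r) = -1/2*(-1) = 1/2)
A(O(3), -24) + k(60) = -33 + 1/2 = -65/2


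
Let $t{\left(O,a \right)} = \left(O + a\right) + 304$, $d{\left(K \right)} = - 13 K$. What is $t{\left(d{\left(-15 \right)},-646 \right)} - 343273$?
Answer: $-343420$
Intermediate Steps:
$t{\left(O,a \right)} = 304 + O + a$
$t{\left(d{\left(-15 \right)},-646 \right)} - 343273 = \left(304 - -195 - 646\right) - 343273 = \left(304 + 195 - 646\right) - 343273 = -147 - 343273 = -343420$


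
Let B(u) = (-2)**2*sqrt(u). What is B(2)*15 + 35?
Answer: 35 + 60*sqrt(2) ≈ 119.85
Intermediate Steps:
B(u) = 4*sqrt(u)
B(2)*15 + 35 = (4*sqrt(2))*15 + 35 = 60*sqrt(2) + 35 = 35 + 60*sqrt(2)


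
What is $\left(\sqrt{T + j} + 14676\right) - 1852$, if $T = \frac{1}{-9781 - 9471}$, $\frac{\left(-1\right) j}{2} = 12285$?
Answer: $12824 + \frac{i \sqrt{2276653158133}}{9626} \approx 12824.0 + 156.75 i$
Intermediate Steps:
$j = -24570$ ($j = \left(-2\right) 12285 = -24570$)
$T = - \frac{1}{19252}$ ($T = \frac{1}{-19252} = - \frac{1}{19252} \approx -5.1943 \cdot 10^{-5}$)
$\left(\sqrt{T + j} + 14676\right) - 1852 = \left(\sqrt{- \frac{1}{19252} - 24570} + 14676\right) - 1852 = \left(\sqrt{- \frac{473021641}{19252}} + 14676\right) - 1852 = \left(\frac{i \sqrt{2276653158133}}{9626} + 14676\right) - 1852 = \left(14676 + \frac{i \sqrt{2276653158133}}{9626}\right) - 1852 = 12824 + \frac{i \sqrt{2276653158133}}{9626}$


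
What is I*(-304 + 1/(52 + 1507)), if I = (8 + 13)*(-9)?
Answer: 89573715/1559 ≈ 57456.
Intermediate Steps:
I = -189 (I = 21*(-9) = -189)
I*(-304 + 1/(52 + 1507)) = -189*(-304 + 1/(52 + 1507)) = -189*(-304 + 1/1559) = -189*(-473935/1559) = 89573715/1559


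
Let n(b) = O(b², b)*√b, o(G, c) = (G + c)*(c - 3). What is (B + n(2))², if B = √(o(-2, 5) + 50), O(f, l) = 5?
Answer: 106 + 40*√7 ≈ 211.83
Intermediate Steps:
o(G, c) = (-3 + c)*(G + c) (o(G, c) = (G + c)*(-3 + c) = (-3 + c)*(G + c))
n(b) = 5*√b
B = 2*√14 (B = √((5² - 3*(-2) - 3*5 - 2*5) + 50) = √((25 + 6 - 15 - 10) + 50) = √(6 + 50) = √56 = 2*√14 ≈ 7.4833)
(B + n(2))² = (2*√14 + 5*√2)²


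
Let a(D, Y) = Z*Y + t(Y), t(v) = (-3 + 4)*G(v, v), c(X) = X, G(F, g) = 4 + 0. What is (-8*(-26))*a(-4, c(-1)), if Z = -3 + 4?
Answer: 624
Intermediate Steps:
G(F, g) = 4
Z = 1
t(v) = 4 (t(v) = (-3 + 4)*4 = 1*4 = 4)
a(D, Y) = 4 + Y (a(D, Y) = 1*Y + 4 = Y + 4 = 4 + Y)
(-8*(-26))*a(-4, c(-1)) = (-8*(-26))*(4 - 1) = 208*3 = 624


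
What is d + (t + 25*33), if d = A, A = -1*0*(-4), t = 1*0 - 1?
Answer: 824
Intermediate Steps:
t = -1 (t = 0 - 1 = -1)
A = 0 (A = 0*(-4) = 0)
d = 0
d + (t + 25*33) = 0 + (-1 + 25*33) = 0 + (-1 + 825) = 0 + 824 = 824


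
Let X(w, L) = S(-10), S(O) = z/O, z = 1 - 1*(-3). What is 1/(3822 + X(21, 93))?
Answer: 5/19108 ≈ 0.00026167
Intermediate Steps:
z = 4 (z = 1 + 3 = 4)
S(O) = 4/O
X(w, L) = -⅖ (X(w, L) = 4/(-10) = 4*(-⅒) = -⅖)
1/(3822 + X(21, 93)) = 1/(3822 - ⅖) = 1/(19108/5) = 5/19108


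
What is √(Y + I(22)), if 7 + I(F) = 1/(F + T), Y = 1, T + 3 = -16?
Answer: I*√51/3 ≈ 2.3805*I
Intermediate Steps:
T = -19 (T = -3 - 16 = -19)
I(F) = -7 + 1/(-19 + F) (I(F) = -7 + 1/(F - 19) = -7 + 1/(-19 + F))
√(Y + I(22)) = √(1 + (134 - 7*22)/(-19 + 22)) = √(1 + (134 - 154)/3) = √(1 + (⅓)*(-20)) = √(1 - 20/3) = √(-17/3) = I*√51/3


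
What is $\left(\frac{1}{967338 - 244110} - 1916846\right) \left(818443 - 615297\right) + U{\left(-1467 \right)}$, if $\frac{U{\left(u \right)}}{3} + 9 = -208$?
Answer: $- \frac{140812346291459965}{361614} \approx -3.894 \cdot 10^{11}$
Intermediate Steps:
$U{\left(u \right)} = -651$ ($U{\left(u \right)} = -27 + 3 \left(-208\right) = -27 - 624 = -651$)
$\left(\frac{1}{967338 - 244110} - 1916846\right) \left(818443 - 615297\right) + U{\left(-1467 \right)} = \left(\frac{1}{967338 - 244110} - 1916846\right) \left(818443 - 615297\right) - 651 = \left(\frac{1}{723228} - 1916846\right) 203146 - 651 = \left(- \frac{1386316698887}{723228}\right) 203146 - 651 = - \frac{140812346056049251}{361614} - 651 = - \frac{140812346291459965}{361614}$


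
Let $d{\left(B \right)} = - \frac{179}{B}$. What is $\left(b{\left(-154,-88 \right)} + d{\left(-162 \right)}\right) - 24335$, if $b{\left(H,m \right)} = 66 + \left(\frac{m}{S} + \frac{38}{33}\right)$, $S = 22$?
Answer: $- \frac{43250465}{1782} \approx -24271.0$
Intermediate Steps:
$b{\left(H,m \right)} = \frac{2216}{33} + \frac{m}{22}$ ($b{\left(H,m \right)} = 66 + \left(\frac{m}{22} + \frac{38}{33}\right) = 66 + \left(\frac{38}{33} + \frac{m}{22}\right) = \frac{2216}{33} + \frac{m}{22}$)
$\left(b{\left(-154,-88 \right)} + d{\left(-162 \right)}\right) - 24335 = \left(\left(\frac{2216}{33} + \frac{1}{22} \left(-88\right)\right) - \frac{179}{-162}\right) - 24335 = \left(\left(\frac{2216}{33} - 4\right) - - \frac{179}{162}\right) - 24335 = \left(\frac{2084}{33} + \frac{179}{162}\right) - 24335 = \frac{114505}{1782} - 24335 = - \frac{43250465}{1782}$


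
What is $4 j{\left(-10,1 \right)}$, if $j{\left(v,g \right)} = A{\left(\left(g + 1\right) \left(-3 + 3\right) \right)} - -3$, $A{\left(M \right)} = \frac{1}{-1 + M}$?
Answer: $8$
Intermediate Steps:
$j{\left(v,g \right)} = 2$ ($j{\left(v,g \right)} = \frac{1}{-1 + \left(g + 1\right) \left(-3 + 3\right)} - -3 = \frac{1}{-1 + \left(1 + g\right) 0} + 3 = \frac{1}{-1 + 0} + 3 = \frac{1}{-1} + 3 = -1 + 3 = 2$)
$4 j{\left(-10,1 \right)} = 4 \cdot 2 = 8$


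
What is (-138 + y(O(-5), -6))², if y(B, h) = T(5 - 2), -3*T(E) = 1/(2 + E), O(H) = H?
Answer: 4289041/225 ≈ 19062.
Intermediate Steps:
T(E) = -1/(3*(2 + E))
y(B, h) = -1/15 (y(B, h) = -1/(6 + 3*(5 - 2)) = -1/(6 + 3*3) = -1/(6 + 9) = -1/15)
(-138 + y(O(-5), -6))² = (-138 - 1/15)² = (-2071/15)² = 4289041/225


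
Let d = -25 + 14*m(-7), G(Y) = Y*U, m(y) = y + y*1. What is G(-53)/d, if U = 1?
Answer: 53/221 ≈ 0.23982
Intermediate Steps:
m(y) = 2*y (m(y) = y + y = 2*y)
G(Y) = Y (G(Y) = Y*1 = Y)
d = -221 (d = -25 + 14*(2*(-7)) = -25 + 14*(-14) = -25 - 196 = -221)
G(-53)/d = -53/(-221) = -53*(-1/221) = 53/221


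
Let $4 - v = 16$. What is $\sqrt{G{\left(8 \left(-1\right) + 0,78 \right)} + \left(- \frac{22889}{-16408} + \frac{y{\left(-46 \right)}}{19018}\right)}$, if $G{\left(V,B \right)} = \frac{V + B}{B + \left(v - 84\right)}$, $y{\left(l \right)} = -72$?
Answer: $\frac{i \sqrt{136804723007159354}}{234035508} \approx 1.5804 i$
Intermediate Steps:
$v = -12$ ($v = 4 - 16 = -12$)
$G{\left(V,B \right)} = \frac{B + V}{-96 + B}$ ($G{\left(V,B \right)} = \frac{V + B}{B - 96} = \frac{B + V}{B - 96} = \frac{B + V}{-96 + B}$)
$\sqrt{G{\left(8 \left(-1\right) + 0,78 \right)} + \left(- \frac{22889}{-16408} + \frac{y{\left(-46 \right)}}{19018}\right)} = \sqrt{\frac{78 + \left(8 \left(-1\right) + 0\right)}{-96 + 78} - \left(- \frac{22889}{16408} + \frac{36}{9509}\right)} = \sqrt{\frac{78 + \left(-8 + 0\right)}{-18} - - \frac{217060813}{156023672}} = \sqrt{- \frac{78 - 8}{18} + \left(\frac{22889}{16408} - \frac{36}{9509}\right)} = \sqrt{\left(- \frac{1}{18}\right) 70 + \frac{217060813}{156023672}} = \sqrt{- \frac{35}{9} + \frac{217060813}{156023672}} = \sqrt{- \frac{3507281203}{1404213048}} = \frac{i \sqrt{136804723007159354}}{234035508}$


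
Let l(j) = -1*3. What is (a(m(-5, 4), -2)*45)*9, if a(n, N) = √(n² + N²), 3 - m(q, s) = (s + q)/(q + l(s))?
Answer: 405*√785/8 ≈ 1418.4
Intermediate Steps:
l(j) = -3
m(q, s) = 3 - (q + s)/(-3 + q) (m(q, s) = 3 - (s + q)/(q - 3) = 3 - (q + s)/(-3 + q))
a(n, N) = √(N² + n²)
(a(m(-5, 4), -2)*45)*9 = (√((-2)² + ((-9 - 1*4 + 2*(-5))/(-3 - 5))²)*45)*9 = (√(4 + ((-9 - 4 - 10)/(-8))²)*45)*9 = (√(4 + (-⅛*(-23))²)*45)*9 = (√(4 + (23/8)²)*45)*9 = (√(4 + 529/64)*45)*9 = (√(785/64)*45)*9 = ((√785/8)*45)*9 = (45*√785/8)*9 = 405*√785/8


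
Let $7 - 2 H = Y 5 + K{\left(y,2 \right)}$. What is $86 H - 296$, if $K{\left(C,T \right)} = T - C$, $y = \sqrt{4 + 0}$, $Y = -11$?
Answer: $2370$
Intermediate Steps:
$y = 2$ ($y = \sqrt{4} = 2$)
$H = 31$ ($H = \frac{7}{2} - \frac{\left(-11\right) 5 + \left(2 - 2\right)}{2} = \frac{7}{2} - \frac{-55 + \left(2 - 2\right)}{2} = \frac{7}{2} - \frac{-55 + 0}{2} = \frac{7}{2} - - \frac{55}{2} = \frac{7}{2} + \frac{55}{2} = 31$)
$86 H - 296 = 86 \cdot 31 - 296 = 2666 - 296 = 2370$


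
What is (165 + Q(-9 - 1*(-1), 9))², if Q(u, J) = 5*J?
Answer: 44100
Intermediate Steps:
(165 + Q(-9 - 1*(-1), 9))² = (165 + 5*9)² = (165 + 45)² = 210² = 44100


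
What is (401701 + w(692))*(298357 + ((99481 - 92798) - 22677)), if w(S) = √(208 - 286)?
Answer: 113425499463 + 282363*I*√78 ≈ 1.1343e+11 + 2.4938e+6*I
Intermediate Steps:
w(S) = I*√78 (w(S) = √(-78) = I*√78)
(401701 + w(692))*(298357 + ((99481 - 92798) - 22677)) = (401701 + I*√78)*(298357 + ((99481 - 92798) - 22677)) = (401701 + I*√78)*(298357 + (6683 - 22677)) = (401701 + I*√78)*(298357 - 15994) = (401701 + I*√78)*282363 = 113425499463 + 282363*I*√78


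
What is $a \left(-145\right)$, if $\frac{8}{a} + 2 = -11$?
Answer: $\frac{1160}{13} \approx 89.231$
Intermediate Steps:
$a = - \frac{8}{13}$ ($a = \frac{8}{-2 - 11} = \frac{8}{-13} = 8 \left(- \frac{1}{13}\right) = - \frac{8}{13} \approx -0.61539$)
$a \left(-145\right) = \left(- \frac{8}{13}\right) \left(-145\right) = \frac{1160}{13}$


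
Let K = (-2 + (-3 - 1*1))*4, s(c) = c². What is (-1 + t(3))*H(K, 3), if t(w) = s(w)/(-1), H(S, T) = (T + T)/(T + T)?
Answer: -10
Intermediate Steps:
K = -24 (K = (-2 + (-3 - 1))*4 = (-2 - 4)*4 = -6*4 = -24)
H(S, T) = 1 (H(S, T) = (2*T)/((2*T)) = (2*T)*(1/(2*T)) = 1)
t(w) = -w² (t(w) = w²/(-1) = w²*(-1) = -w²)
(-1 + t(3))*H(K, 3) = (-1 - 1*3²)*1 = (-1 - 1*9)*1 = (-1 - 9)*1 = -10*1 = -10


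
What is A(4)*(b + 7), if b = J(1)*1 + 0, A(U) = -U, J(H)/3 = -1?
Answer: -16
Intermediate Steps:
J(H) = -3 (J(H) = 3*(-1) = -3)
b = -3 (b = -3*1 + 0 = -3 + 0 = -3)
A(4)*(b + 7) = (-1*4)*(-3 + 7) = -4*4 = -16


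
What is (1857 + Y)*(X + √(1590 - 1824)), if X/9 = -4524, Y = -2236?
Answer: 15431364 - 1137*I*√26 ≈ 1.5431e+7 - 5797.6*I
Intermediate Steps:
X = -40716 (X = 9*(-4524) = -40716)
(1857 + Y)*(X + √(1590 - 1824)) = (1857 - 2236)*(-40716 + √(1590 - 1824)) = -379*(-40716 + √(-234)) = -379*(-40716 + 3*I*√26) = 15431364 - 1137*I*√26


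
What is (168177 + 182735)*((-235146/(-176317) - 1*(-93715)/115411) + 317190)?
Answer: 2264967822172732496192/20348921287 ≈ 1.1131e+11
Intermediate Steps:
(168177 + 182735)*((-235146/(-176317) - 1*(-93715)/115411) + 317190) = 350912*((-235146*(-1/176317) + 93715*(1/115411)) + 317190) = 350912*((235146/176317 + 93715/115411) + 317190) = 350912*(43661982661/20348921287 + 317190) = 350912*(6454518005006191/20348921287) = 2264967822172732496192/20348921287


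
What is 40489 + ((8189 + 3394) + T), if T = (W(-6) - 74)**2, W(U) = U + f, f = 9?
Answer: 57113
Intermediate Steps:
W(U) = 9 + U (W(U) = U + 9 = 9 + U)
T = 5041 (T = ((9 - 6) - 74)**2 = (3 - 74)**2 = (-71)**2 = 5041)
40489 + ((8189 + 3394) + T) = 40489 + ((8189 + 3394) + 5041) = 40489 + (11583 + 5041) = 40489 + 16624 = 57113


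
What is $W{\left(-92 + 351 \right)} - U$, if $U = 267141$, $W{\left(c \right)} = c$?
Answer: $-266882$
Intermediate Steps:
$W{\left(-92 + 351 \right)} - U = \left(-92 + 351\right) - 267141 = 259 - 267141 = -266882$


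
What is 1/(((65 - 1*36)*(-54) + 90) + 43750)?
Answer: 1/42274 ≈ 2.3655e-5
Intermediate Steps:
1/(((65 - 1*36)*(-54) + 90) + 43750) = 1/(((65 - 36)*(-54) + 90) + 43750) = 1/((29*(-54) + 90) + 43750) = 1/((-1566 + 90) + 43750) = 1/(-1476 + 43750) = 1/42274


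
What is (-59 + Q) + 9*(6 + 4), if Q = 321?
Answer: 352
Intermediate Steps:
(-59 + Q) + 9*(6 + 4) = (-59 + 321) + 9*(6 + 4) = 262 + 9*10 = 262 + 90 = 352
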